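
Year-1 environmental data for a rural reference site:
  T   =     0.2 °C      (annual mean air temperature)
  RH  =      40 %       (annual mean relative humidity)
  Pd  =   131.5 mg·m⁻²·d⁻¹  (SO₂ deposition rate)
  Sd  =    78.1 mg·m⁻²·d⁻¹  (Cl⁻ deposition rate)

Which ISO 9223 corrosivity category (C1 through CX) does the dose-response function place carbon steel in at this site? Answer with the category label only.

carbon steel: temperature factor f = +0.150·(-9.8) = -1.4700
  sulphur-dioxide contribution → 11.45 μm/a
  chloride contribution → 5.738 μm/a
  total first-year rate 17.19 μm/a
Category bounds: 1.3…25 μm/a bracket r_corr ⇒ C2

C2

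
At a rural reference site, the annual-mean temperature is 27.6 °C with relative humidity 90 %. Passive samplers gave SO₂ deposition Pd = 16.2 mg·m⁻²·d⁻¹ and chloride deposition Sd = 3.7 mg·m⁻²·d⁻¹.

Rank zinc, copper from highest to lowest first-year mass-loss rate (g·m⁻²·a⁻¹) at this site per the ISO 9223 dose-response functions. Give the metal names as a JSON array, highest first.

["copper", "zinc"]

zinc: f(T) = -0.071·(T−10) [T>10 °C] = -1.2496
  Pd branch = 0.0129·Pd^0.44·e^(0.046·RH+f) = 0.7908 μm/a
  Sd branch = 0.0175·Sd^0.57·e^(0.008·RH+0.085·T) = 0.7915 μm/a
  sum: 0.7908 + 0.7915 → r_corr = 1.582 μm/a
  mass loss = 1.582 μm/a × 7.14 g/cm³ = 11.3 g·m⁻²·a⁻¹
copper: T>10 °C ⇒ hinge -0.080·(27.6−10) = -1.4080
  Pd branch = 0.0053·Pd^0.26·e^(0.059·RH+f) = 0.5412 μm/a
  Sd branch = 0.01025·Sd^0.27·e^(0.036·RH+0.049·T) = 1.441 μm/a
  sum: 0.5412 + 1.441 → r_corr = 1.982 μm/a
  mass loss = 1.982 μm/a × 8.96 g/cm³ = 17.76 g·m⁻²·a⁻¹
Ordering by g·m⁻²·a⁻¹: copper (17.8) > zinc (11.3)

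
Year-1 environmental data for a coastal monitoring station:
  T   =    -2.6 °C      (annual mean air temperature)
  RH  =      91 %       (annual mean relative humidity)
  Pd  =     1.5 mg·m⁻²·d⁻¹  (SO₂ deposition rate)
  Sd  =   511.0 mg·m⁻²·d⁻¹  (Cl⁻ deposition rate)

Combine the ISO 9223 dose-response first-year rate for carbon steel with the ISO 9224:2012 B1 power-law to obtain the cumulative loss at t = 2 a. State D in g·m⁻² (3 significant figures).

carbon steel: T≤10 °C ⇒ hinge +0.150·(-2.6−10) = -1.8900
  SO₂ term: 1.77·1.5^0.52·exp(0.02·91-1.8900) = 2.038
  Sd branch = 0.102·Sd^0.62·e^(0.033·RH+0.04·T) = 88.48 μm/a
  r_corr = 2.038 + 88.48 = 90.52 μm/a
Long-term exponent b (ISO 9224 Table 2, B1) = 0.523
  D(2) = 90.52 × 2^0.523 = 90.52 × 1.437 = 130.1 μm
  Mass loss = 130.1 μm × 7.85 g/cm³ = 1021 g·m⁻²

D(2) = 1.02e+03 g·m⁻²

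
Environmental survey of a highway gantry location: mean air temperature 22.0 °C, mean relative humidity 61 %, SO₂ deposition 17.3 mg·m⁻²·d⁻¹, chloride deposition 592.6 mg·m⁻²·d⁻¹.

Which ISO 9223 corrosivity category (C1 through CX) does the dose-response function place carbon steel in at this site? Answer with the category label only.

carbon steel: T>10 °C ⇒ hinge -0.054·(22.0−10) = -0.6480
  sulphur-dioxide contribution → 13.81 μm/a
  chloride contribution → 96.41 μm/a
  total first-year rate 110.2 μm/a
110 μm/a falls in (80, 200] for carbon steel → category C5

C5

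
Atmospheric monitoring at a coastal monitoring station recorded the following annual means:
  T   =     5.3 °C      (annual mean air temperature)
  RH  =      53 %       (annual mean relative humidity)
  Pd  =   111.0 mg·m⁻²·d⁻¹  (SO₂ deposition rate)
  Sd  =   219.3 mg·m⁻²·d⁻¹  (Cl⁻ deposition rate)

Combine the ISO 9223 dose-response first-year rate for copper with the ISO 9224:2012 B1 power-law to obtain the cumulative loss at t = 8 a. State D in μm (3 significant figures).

copper: f(T) = +0.126·(T−10) [T≤10 °C] = -0.5922
  Pd branch = 0.0053·Pd^0.26·e^(0.059·RH+f) = 0.2275 μm/a
  Cl⁻ term: 0.01025·219.3^0.27·exp(0.036·53+0.049·5.3) = 0.3839
  sum: 0.2275 + 0.3839 → r_corr = 0.6114 μm/a
ISO 9224: D(t) = r_corr · t^b with b = 0.667 (copper, B1)
  D(8) = 0.6114 × 8^0.667 = 0.6114 × 4.003 = 2.447 μm

D(8) = 2.45 μm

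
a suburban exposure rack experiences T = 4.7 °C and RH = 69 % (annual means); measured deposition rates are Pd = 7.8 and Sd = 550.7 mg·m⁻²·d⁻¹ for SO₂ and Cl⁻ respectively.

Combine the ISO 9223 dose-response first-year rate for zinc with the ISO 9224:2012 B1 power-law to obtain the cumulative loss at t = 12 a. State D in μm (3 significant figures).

zinc: f(T) = +0.038·(T−10) [T≤10 °C] = -0.2014
  Pd branch = 0.0129·Pd^0.44·e^(0.046·RH+f) = 0.6224 μm/a
  Sd branch = 0.0175·Sd^0.57·e^(0.008·RH+0.085·T) = 1.654 μm/a
  r_corr = 0.6224 + 1.654 = 2.277 μm/a
ISO 9224: D(t) = r_corr · t^b with b = 0.813 (zinc, B1)
  D(12) = 2.277 × 12^0.813 = 2.277 × 7.54 = 17.17 μm

D(12) = 17.2 μm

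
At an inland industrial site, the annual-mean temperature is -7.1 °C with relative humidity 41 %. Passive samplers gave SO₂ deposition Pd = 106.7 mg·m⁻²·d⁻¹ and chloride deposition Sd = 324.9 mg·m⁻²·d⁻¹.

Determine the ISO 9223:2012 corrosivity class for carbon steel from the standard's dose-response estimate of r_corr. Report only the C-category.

C2

carbon steel: temperature factor f = +0.150·(-17.1) = -2.5650
  SO₂ term: 1.77·106.7^0.52·exp(0.02·41-2.5650) = 3.506
  Cl⁻ term: 0.102·324.9^0.62·exp(0.033·41+0.04·-7.1) = 10.72
  sum: 3.506 + 10.72 → r_corr = 14.22 μm/a
Category bounds: 1.3…25 μm/a bracket r_corr ⇒ C2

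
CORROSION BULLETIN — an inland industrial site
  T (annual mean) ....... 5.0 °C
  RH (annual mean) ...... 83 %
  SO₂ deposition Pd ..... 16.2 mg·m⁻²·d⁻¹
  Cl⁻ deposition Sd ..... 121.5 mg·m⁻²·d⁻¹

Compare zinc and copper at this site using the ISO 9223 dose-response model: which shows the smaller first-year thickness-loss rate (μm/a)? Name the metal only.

copper

zinc: T≤10 °C ⇒ hinge +0.038·(5.0−10) = -0.1900
  Pd branch = 0.0129·Pd^0.44·e^(0.046·RH+f) = 1.653 μm/a
  Sd branch = 0.0175·Sd^0.57·e^(0.008·RH+0.085·T) = 0.802 μm/a
  sum: 1.653 + 0.802 → r_corr = 2.456 μm/a
copper: f(T) = +0.126·(T−10) [T≤10 °C] = -0.6300
  SO₂ term: 0.0053·16.2^0.26·exp(0.059·83-0.6300) = 0.7796
  Sd branch = 0.01025·Sd^0.27·e^(0.036·RH+0.049·T) = 0.9498 μm/a
  sum: 0.7796 + 0.9498 → r_corr = 1.729 μm/a
Ordering by μm/a: zinc (2.46) > copper (1.73)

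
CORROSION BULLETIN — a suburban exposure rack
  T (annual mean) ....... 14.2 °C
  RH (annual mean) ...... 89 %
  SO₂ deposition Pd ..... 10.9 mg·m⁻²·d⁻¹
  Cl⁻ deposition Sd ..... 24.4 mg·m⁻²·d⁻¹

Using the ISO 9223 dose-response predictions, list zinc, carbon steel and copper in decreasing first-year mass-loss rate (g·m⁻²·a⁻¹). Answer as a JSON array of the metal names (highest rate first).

zinc: f(T) = -0.071·(T−10) [T>10 °C] = -0.2982
  Pd branch = 0.0129·Pd^0.44·e^(0.046·RH+f) = 1.643 μm/a
  Sd branch = 0.0175·Sd^0.57·e^(0.008·RH+0.085·T) = 0.7367 μm/a
  sum: 1.643 + 0.7367 → r_corr = 2.379 μm/a
  mass loss = 2.379 μm/a × 7.14 g/cm³ = 16.99 g·m⁻²·a⁻¹
carbon steel: T>10 °C ⇒ hinge -0.054·(14.2−10) = -0.2268
  Pd branch = 1.77·Pd^0.52·e^(0.02·RH+f) = 28.97 μm/a
  Cl⁻ term: 0.102·24.4^0.62·exp(0.033·89+0.04·14.2) = 24.6
  sum: 28.97 + 24.6 → r_corr = 53.57 μm/a
  mass loss = 53.57 μm/a × 7.85 g/cm³ = 420.6 g·m⁻²·a⁻¹
copper: T>10 °C ⇒ hinge -0.080·(14.2−10) = -0.3360
  Pd branch = 0.0053·Pd^0.26·e^(0.059·RH+f) = 1.345 μm/a
  Cl⁻ term: 0.01025·24.4^0.27·exp(0.036·89+0.049·14.2) = 1.199
  sum: 1.345 + 1.199 → r_corr = 2.544 μm/a
  mass loss = 2.544 μm/a × 8.96 g/cm³ = 22.79 g·m⁻²·a⁻¹
Ordering by g·m⁻²·a⁻¹: carbon steel (421) > copper (22.8) > zinc (17)

["carbon steel", "copper", "zinc"]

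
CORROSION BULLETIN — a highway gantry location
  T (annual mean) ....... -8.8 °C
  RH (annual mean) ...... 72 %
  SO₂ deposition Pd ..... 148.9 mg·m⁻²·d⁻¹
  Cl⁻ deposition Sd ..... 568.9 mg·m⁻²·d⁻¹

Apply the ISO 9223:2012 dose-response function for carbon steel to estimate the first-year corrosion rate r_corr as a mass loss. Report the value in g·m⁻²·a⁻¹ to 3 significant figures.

r_corr = 357 g·m⁻²·a⁻¹

carbon steel: T≤10 °C ⇒ hinge +0.150·(-8.8−10) = -2.8200
  sulphur-dioxide contribution → 6.006 μm/a
  chloride contribution → 39.42 μm/a
  ⇒ r_corr(carbon steel) = 45.43 μm/a
Convert to mass loss: 45.43 μm/a × 7.85 g/cm³ = 356.6 g·m⁻²·a⁻¹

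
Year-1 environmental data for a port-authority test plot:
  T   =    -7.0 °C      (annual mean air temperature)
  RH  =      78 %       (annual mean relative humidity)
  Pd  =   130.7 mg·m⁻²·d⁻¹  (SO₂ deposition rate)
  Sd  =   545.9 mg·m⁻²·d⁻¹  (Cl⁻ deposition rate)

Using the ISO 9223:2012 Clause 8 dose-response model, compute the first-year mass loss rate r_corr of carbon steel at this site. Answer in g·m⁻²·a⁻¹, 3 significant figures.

carbon steel: temperature factor f = +0.150·(-17.0) = -2.5500
  Pd branch = 1.77·Pd^0.52·e^(0.02·RH+f) = 8.289 μm/a
  Cl⁻ term: 0.102·545.9^0.62·exp(0.033·78+0.04·-7.0) = 50.34
  sum: 8.289 + 50.34 → r_corr = 58.63 μm/a
Convert to mass loss: 58.63 μm/a × 7.85 g/cm³ = 460.2 g·m⁻²·a⁻¹

r_corr = 460 g·m⁻²·a⁻¹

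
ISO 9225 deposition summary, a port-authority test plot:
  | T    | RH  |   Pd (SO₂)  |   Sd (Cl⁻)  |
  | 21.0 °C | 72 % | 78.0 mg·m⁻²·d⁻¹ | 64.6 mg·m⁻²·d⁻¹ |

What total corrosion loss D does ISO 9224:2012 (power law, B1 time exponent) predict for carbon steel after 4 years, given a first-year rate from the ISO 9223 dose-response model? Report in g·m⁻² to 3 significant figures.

carbon steel: temperature factor f = -0.054·(11.0) = -0.5940
  Pd branch = 1.77·Pd^0.52·e^(0.02·RH+f) = 39.74 μm/a
  Cl⁻ term: 0.102·64.6^0.62·exp(0.033·72+0.04·21.0) = 33.7
  sum: 39.74 + 33.7 → r_corr = 73.44 μm/a
ISO 9224: D(t) = r_corr · t^b with b = 0.523 (carbon steel, B1)
  D(4) = 73.44 × 4^0.523 = 73.44 × 2.065 = 151.6 μm
  Mass loss = 151.6 μm × 7.85 g/cm³ = 1190 g·m⁻²

D(4) = 1.19e+03 g·m⁻²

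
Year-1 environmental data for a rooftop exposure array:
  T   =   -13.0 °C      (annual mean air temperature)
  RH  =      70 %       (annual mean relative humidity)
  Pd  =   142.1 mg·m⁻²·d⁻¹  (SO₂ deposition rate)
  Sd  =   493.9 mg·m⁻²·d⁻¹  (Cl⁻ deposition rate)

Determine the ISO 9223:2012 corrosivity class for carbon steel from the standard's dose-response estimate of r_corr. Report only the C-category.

carbon steel: T≤10 °C ⇒ hinge +0.150·(-13.0−10) = -3.4500
  sulphur-dioxide contribution → 2.999 μm/a
  chloride contribution → 28.58 μm/a
  ⇒ r_corr(carbon steel) = 31.58 μm/a
31.6 μm/a falls in (25, 50] for carbon steel → category C3

C3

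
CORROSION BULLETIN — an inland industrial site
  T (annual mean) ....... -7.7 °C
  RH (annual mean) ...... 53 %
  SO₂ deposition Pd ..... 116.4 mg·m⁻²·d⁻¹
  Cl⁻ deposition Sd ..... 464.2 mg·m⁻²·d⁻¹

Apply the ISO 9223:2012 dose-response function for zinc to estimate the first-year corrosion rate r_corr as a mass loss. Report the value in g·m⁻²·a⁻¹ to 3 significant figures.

r_corr = 7.65 g·m⁻²·a⁻¹

zinc: T≤10 °C ⇒ hinge +0.038·(-7.7−10) = -0.6726
  Pd branch = 0.0129·Pd^0.44·e^(0.046·RH+f) = 0.6114 μm/a
  Cl⁻ term: 0.0175·464.2^0.57·exp(0.008·53+0.085·-7.7) = 0.4602
  sum: 0.6114 + 0.4602 → r_corr = 1.072 μm/a
Convert to mass loss: 1.072 μm/a × 7.14 g/cm³ = 7.651 g·m⁻²·a⁻¹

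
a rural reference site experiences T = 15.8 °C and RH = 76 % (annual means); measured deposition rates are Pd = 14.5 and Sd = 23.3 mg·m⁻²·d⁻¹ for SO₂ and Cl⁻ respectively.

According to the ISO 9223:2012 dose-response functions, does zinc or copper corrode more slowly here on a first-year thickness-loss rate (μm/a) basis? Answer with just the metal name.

zinc: temperature factor f = -0.071·(5.8) = -0.4118
  Pd branch = 0.0129·Pd^0.44·e^(0.046·RH+f) = 0.9142 μm/a
  Sd branch = 0.0175·Sd^0.57·e^(0.008·RH+0.085·T) = 0.7409 μm/a
  sum: 0.9142 + 0.7409 → r_corr = 1.655 μm/a
copper: temperature factor f = -0.080·(5.8) = -0.4640
  Pd branch = 0.0053·Pd^0.26·e^(0.059·RH+f) = 0.5917 μm/a
  Sd branch = 0.01025·Sd^0.27·e^(0.036·RH+0.049·T) = 0.8024 μm/a
  r_corr = 0.5917 + 0.8024 = 1.394 μm/a
Ordering by μm/a: zinc (1.66) > copper (1.39)

copper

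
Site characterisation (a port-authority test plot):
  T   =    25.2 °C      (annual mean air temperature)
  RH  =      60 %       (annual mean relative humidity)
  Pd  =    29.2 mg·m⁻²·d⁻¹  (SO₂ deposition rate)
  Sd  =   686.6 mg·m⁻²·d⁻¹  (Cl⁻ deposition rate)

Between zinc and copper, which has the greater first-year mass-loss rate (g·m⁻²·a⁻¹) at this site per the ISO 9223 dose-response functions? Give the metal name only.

zinc: f(T) = -0.071·(T−10) [T>10 °C] = -1.0792
  Pd branch = 0.0129·Pd^0.44·e^(0.046·RH+f) = 0.3057 μm/a
  Sd branch = 0.0175·Sd^0.57·e^(0.008·RH+0.085·T) = 9.97 μm/a
  sum: 0.3057 + 9.97 → r_corr = 10.28 μm/a
  mass loss = 10.28 μm/a × 7.14 g/cm³ = 73.37 g·m⁻²·a⁻¹
copper: T>10 °C ⇒ hinge -0.080·(25.2−10) = -1.2160
  Pd branch = 0.0053·Pd^0.26·e^(0.059·RH+f) = 0.1302 μm/a
  Cl⁻ term: 0.01025·686.6^0.27·exp(0.036·60+0.049·25.2) = 1.782
  sum: 0.1302 + 1.782 → r_corr = 1.912 μm/a
  mass loss = 1.912 μm/a × 8.96 g/cm³ = 17.14 g·m⁻²·a⁻¹
Ordering by g·m⁻²·a⁻¹: zinc (73.4) > copper (17.1)

zinc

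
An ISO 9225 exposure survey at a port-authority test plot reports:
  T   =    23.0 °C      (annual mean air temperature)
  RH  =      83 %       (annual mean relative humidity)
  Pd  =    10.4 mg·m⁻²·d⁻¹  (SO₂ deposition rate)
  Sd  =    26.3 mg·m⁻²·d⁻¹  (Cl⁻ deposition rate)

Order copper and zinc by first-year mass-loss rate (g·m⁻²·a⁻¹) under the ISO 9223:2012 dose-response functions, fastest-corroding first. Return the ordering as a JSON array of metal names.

["copper", "zinc"]

copper: temperature factor f = -0.080·(13.0) = -1.0400
  SO₂ term: 0.0053·10.4^0.26·exp(0.059·83-1.0400) = 0.4611
  Cl⁻ term: 0.01025·26.3^0.27·exp(0.036·83+0.049·23.0) = 1.518
  sum: 0.4611 + 1.518 → r_corr = 1.979 μm/a
  mass loss = 1.979 μm/a × 8.96 g/cm³ = 17.73 g·m⁻²·a⁻¹
zinc: f(T) = -0.071·(T−10) [T>10 °C] = -0.9230
  Pd branch = 0.0129·Pd^0.44·e^(0.046·RH+f) = 0.6537 μm/a
  Sd branch = 0.0175·Sd^0.57·e^(0.008·RH+0.085·T) = 1.548 μm/a
  r_corr = 0.6537 + 1.548 = 2.202 μm/a
  mass loss = 2.202 μm/a × 7.14 g/cm³ = 15.72 g·m⁻²·a⁻¹
Ordering by g·m⁻²·a⁻¹: copper (17.7) > zinc (15.7)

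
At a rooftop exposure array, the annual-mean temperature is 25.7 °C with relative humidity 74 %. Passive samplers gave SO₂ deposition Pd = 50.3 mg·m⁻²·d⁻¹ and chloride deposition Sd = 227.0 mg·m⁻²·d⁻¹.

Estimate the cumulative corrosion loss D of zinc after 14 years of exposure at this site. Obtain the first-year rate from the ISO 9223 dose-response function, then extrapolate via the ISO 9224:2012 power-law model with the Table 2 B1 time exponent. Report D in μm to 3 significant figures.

zinc: T>10 °C ⇒ hinge -0.071·(25.7−10) = -1.1147
  Pd branch = 0.0129·Pd^0.44·e^(0.046·RH+f) = 0.7137 μm/a
  Cl⁻ term: 0.0175·227.0^0.57·exp(0.008·74+0.085·25.7) = 6.191
  sum: 0.7137 + 6.191 → r_corr = 6.905 μm/a
Power-law: D(14) = r_corr · 14^0.813
  D(14) = 6.905 × 14^0.813 = 6.905 × 8.547 = 59.02 μm

D(14) = 59.0 μm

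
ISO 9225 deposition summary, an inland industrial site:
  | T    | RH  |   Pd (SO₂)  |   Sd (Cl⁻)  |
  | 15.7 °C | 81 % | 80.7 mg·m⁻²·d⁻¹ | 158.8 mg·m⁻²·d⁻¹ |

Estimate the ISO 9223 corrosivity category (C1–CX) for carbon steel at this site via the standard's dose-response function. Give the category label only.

carbon steel: temperature factor f = -0.054·(5.7) = -0.3078
  sulphur-dioxide contribution → 64.48 μm/a
  chloride contribution → 64.08 μm/a
  ⇒ r_corr(carbon steel) = 128.6 μm/a
ISO 9223 Table 2 (carbon steel): 80 < 129 ≤ 200 μm/a ⇒ C5

C5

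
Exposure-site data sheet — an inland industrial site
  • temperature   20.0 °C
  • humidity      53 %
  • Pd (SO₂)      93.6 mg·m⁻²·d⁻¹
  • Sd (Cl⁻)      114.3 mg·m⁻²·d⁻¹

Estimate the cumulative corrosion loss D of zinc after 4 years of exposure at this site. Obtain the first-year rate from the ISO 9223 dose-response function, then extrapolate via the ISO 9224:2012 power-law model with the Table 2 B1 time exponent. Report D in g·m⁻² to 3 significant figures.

D(4) = 59.8 g·m⁻²

zinc: f(T) = -0.071·(T−10) [T>10 °C] = -0.7100
  Pd branch = 0.0129·Pd^0.44·e^(0.046·RH+f) = 0.5351 μm/a
  Cl⁻ term: 0.0175·114.3^0.57·exp(0.008·53+0.085·20.0) = 2.181
  sum: 0.5351 + 2.181 → r_corr = 2.716 μm/a
Power-law: D(4) = r_corr · 4^0.813
  D(4) = 2.716 × 4^0.813 = 2.716 × 3.087 = 8.382 μm
  Mass loss = 8.382 μm × 7.14 g/cm³ = 59.85 g·m⁻²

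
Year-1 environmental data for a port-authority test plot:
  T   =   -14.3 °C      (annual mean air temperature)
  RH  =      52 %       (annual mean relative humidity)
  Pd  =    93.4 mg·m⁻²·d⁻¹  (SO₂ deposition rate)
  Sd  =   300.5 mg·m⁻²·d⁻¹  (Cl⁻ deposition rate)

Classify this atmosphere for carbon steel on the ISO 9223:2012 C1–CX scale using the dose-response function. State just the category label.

carbon steel: temperature factor f = +0.150·(-24.3) = -3.6450
  Pd branch = 1.77·Pd^0.52·e^(0.02·RH+f) = 1.384 μm/a
  Cl⁻ term: 0.102·300.5^0.62·exp(0.033·52+0.04·-14.3) = 11.01
  r_corr = 1.384 + 11.01 = 12.39 μm/a
Category bounds: 1.3…25 μm/a bracket r_corr ⇒ C2

C2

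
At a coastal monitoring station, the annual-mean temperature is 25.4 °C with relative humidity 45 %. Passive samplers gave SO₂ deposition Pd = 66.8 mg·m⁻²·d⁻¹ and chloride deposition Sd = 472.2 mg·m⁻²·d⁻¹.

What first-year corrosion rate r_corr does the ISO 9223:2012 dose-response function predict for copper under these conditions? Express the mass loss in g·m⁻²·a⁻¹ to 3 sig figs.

copper: T>10 °C ⇒ hinge -0.080·(25.4−10) = -1.2320
  SO₂ term: 0.0053·66.8^0.26·exp(0.059·45-1.2320) = 0.06557
  Sd branch = 0.01025·Sd^0.27·e^(0.036·RH+0.049·T) = 0.948 μm/a
  sum: 0.06557 + 0.948 → r_corr = 1.014 μm/a
Convert to mass loss: 1.014 μm/a × 8.96 g/cm³ = 9.082 g·m⁻²·a⁻¹

r_corr = 9.08 g·m⁻²·a⁻¹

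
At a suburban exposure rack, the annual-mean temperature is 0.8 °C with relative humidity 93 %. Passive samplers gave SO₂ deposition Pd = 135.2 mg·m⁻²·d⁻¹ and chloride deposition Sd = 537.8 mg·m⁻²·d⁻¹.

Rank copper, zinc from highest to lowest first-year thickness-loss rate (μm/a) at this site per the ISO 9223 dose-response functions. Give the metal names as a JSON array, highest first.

copper: temperature factor f = +0.126·(-9.2) = -1.1592
  SO₂ term: 0.0053·135.2^0.26·exp(0.059·93-1.1592) = 1.438
  Sd branch = 0.01025·Sd^0.27·e^(0.036·RH+0.049·T) = 1.656 μm/a
  sum: 1.438 + 1.656 → r_corr = 3.094 μm/a
zinc: T≤10 °C ⇒ hinge +0.038·(0.8−10) = -0.3496
  Pd branch = 0.0129·Pd^0.44·e^(0.046·RH+f) = 5.679 μm/a
  Sd branch = 0.0175·Sd^0.57·e^(0.008·RH+0.085·T) = 1.42 μm/a
  r_corr = 5.679 + 1.42 = 7.099 μm/a
Ordering by μm/a: zinc (7.1) > copper (3.09)

["zinc", "copper"]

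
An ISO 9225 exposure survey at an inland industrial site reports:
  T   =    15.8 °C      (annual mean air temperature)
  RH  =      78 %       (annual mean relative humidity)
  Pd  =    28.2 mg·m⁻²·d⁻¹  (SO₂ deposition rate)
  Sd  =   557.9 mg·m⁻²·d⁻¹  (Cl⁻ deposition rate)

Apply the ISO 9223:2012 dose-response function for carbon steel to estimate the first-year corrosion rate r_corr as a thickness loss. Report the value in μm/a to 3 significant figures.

carbon steel: f(T) = -0.054·(T−10) [T>10 °C] = -0.3132
  SO₂ term: 1.77·28.2^0.52·exp(0.02·78-0.3132) = 34.96
  Cl⁻ term: 0.102·557.9^0.62·exp(0.033·78+0.04·15.8) = 127
  sum: 34.96 + 127 → r_corr = 162 μm/a

r_corr = 162 μm/a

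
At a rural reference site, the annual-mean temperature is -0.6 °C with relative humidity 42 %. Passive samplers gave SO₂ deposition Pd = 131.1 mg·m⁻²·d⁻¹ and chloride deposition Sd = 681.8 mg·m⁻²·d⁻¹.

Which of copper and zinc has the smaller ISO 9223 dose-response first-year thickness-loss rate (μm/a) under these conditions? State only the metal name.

copper

copper: temperature factor f = +0.126·(-10.6) = -1.3356
  Pd branch = 0.0053·Pd^0.26·e^(0.059·RH+f) = 0.05902 μm/a
  Sd branch = 0.01025·Sd^0.27·e^(0.036·RH+0.049·T) = 0.2628 μm/a
  r_corr = 0.05902 + 0.2628 = 0.3219 μm/a
zinc: temperature factor f = +0.038·(-10.6) = -0.4028
  SO₂ term: 0.0129·131.1^0.44·exp(0.046·42-0.4028) = 0.5087
  Cl⁻ term: 0.0175·681.8^0.57·exp(0.008·42+0.085·-0.6) = 0.9594
  sum: 0.5087 + 0.9594 → r_corr = 1.468 μm/a
Ordering by μm/a: zinc (1.47) > copper (0.322)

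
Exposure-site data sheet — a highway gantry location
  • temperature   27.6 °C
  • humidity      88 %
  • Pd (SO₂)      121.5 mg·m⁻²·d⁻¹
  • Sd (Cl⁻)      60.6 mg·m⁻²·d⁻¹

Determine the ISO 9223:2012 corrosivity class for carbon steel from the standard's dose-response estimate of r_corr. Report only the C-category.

C5

carbon steel: temperature factor f = -0.054·(17.6) = -0.9504
  Pd branch = 1.77·Pd^0.52·e^(0.02·RH+f) = 48.26 μm/a
  Sd branch = 0.102·Sd^0.62·e^(0.033·RH+0.04·T) = 71.51 μm/a
  sum: 48.26 + 71.51 → r_corr = 119.8 μm/a
Category bounds: 80…200 μm/a bracket r_corr ⇒ C5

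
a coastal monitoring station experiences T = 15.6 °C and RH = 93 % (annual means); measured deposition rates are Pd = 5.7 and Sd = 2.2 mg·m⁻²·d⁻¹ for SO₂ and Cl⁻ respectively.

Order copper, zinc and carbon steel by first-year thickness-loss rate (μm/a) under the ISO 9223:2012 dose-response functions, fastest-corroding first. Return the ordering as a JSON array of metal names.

copper: f(T) = -0.080·(T−10) [T>10 °C] = -0.4480
  Pd branch = 0.0053·Pd^0.26·e^(0.059·RH+f) = 1.286 μm/a
  Sd branch = 0.01025·Sd^0.27·e^(0.036·RH+0.049·T) = 0.7748 μm/a
  r_corr = 1.286 + 0.7748 = 2.061 μm/a
zinc: f(T) = -0.071·(T−10) [T>10 °C] = -0.3976
  SO₂ term: 0.0129·5.7^0.44·exp(0.046·93-0.3976) = 1.344
  Sd branch = 0.0175·Sd^0.57·e^(0.008·RH+0.085·T) = 0.2174 μm/a
  r_corr = 1.344 + 0.2174 = 1.561 μm/a
carbon steel: T>10 °C ⇒ hinge -0.054·(15.6−10) = -0.3024
  SO₂ term: 1.77·5.7^0.52·exp(0.02·93-0.3024) = 20.77
  Cl⁻ term: 0.102·2.2^0.62·exp(0.033·93+0.04·15.6) = 6.68
  r_corr = 20.77 + 6.68 = 27.45 μm/a
Ordering by μm/a: carbon steel (27.5) > copper (2.06) > zinc (1.56)

["carbon steel", "copper", "zinc"]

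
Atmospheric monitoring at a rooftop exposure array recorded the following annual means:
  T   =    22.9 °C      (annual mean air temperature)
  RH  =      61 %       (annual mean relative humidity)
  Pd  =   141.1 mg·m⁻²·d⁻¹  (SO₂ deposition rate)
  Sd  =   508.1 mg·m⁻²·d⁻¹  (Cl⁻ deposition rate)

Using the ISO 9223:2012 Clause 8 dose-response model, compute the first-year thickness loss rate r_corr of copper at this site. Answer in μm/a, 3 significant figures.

copper: f(T) = -0.080·(T−10) [T>10 °C] = -1.0320
  SO₂ term: 0.0053·141.1^0.26·exp(0.059·61-1.0320) = 0.25
  Sd branch = 0.01025·Sd^0.27·e^(0.036·RH+0.049·T) = 1.522 μm/a
  sum: 0.25 + 1.522 → r_corr = 1.772 μm/a

r_corr = 1.77 μm/a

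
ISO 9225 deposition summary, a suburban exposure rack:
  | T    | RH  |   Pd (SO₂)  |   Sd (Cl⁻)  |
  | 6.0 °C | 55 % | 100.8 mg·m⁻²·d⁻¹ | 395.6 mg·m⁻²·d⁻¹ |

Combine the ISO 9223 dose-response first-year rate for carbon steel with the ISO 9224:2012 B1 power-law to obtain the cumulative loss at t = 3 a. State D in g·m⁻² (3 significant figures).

D(3) = 901 g·m⁻²

carbon steel: T≤10 °C ⇒ hinge +0.150·(6.0−10) = -0.6000
  Pd branch = 1.77·Pd^0.52·e^(0.02·RH+f) = 32.13 μm/a
  Sd branch = 0.102·Sd^0.62·e^(0.033·RH+0.04·T) = 32.46 μm/a
  r_corr = 32.13 + 32.46 = 64.59 μm/a
ISO 9224: D(t) = r_corr · t^b with b = 0.523 (carbon steel, B1)
  D(3) = 64.59 × 3^0.523 = 64.59 × 1.776 = 114.7 μm
  Mass loss = 114.7 μm × 7.85 g/cm³ = 900.7 g·m⁻²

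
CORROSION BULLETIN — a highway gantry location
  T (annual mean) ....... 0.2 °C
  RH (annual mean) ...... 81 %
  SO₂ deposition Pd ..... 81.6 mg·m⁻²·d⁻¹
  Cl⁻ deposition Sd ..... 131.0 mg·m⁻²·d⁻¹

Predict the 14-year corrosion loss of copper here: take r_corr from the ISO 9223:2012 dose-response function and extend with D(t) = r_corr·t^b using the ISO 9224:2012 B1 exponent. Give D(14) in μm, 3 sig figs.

copper: T≤10 °C ⇒ hinge +0.126·(0.2−10) = -1.2348
  Pd branch = 0.0053·Pd^0.26·e^(0.059·RH+f) = 0.5762 μm/a
  Sd branch = 0.01025·Sd^0.27·e^(0.036·RH+0.049·T) = 0.7129 μm/a
  r_corr = 0.5762 + 0.7129 = 1.289 μm/a
Long-term exponent b (ISO 9224 Table 2, B1) = 0.667
  D(14) = 1.289 × 14^0.667 = 1.289 × 5.814 = 7.495 μm

D(14) = 7.49 μm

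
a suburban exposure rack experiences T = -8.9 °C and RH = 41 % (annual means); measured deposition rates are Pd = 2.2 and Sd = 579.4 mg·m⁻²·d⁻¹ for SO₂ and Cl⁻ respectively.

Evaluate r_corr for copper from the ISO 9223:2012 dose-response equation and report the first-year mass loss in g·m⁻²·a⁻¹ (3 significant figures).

r_corr = 1.51 g·m⁻²·a⁻¹

copper: T≤10 °C ⇒ hinge +0.126·(-8.9−10) = -2.3814
  sulphur-dioxide contribution → 0.006755 μm/a
  chloride contribution → 0.1616 μm/a
  ⇒ r_corr(copper) = 0.1683 μm/a
Convert to mass loss: 0.1683 μm/a × 8.96 g/cm³ = 1.508 g·m⁻²·a⁻¹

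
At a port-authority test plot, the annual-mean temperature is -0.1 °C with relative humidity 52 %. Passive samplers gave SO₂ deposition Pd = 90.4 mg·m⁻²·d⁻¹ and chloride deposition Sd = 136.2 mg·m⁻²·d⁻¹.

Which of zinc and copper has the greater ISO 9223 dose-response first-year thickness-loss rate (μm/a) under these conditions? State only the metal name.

zinc

zinc: f(T) = +0.038·(T−10) [T≤10 °C] = -0.3838
  Pd branch = 0.0129·Pd^0.44·e^(0.046·RH+f) = 0.6974 μm/a
  Cl⁻ term: 0.0175·136.2^0.57·exp(0.008·52+0.085·-0.1) = 0.433
  sum: 0.6974 + 0.433 → r_corr = 1.13 μm/a
copper: T≤10 °C ⇒ hinge +0.126·(-0.1−10) = -1.2726
  SO₂ term: 0.0053·90.4^0.26·exp(0.059·52-1.2726) = 0.1029
  Sd branch = 0.01025·Sd^0.27·e^(0.036·RH+0.049·T) = 0.2499 μm/a
  sum: 0.1029 + 0.2499 → r_corr = 0.3529 μm/a
Ordering by μm/a: zinc (1.13) > copper (0.353)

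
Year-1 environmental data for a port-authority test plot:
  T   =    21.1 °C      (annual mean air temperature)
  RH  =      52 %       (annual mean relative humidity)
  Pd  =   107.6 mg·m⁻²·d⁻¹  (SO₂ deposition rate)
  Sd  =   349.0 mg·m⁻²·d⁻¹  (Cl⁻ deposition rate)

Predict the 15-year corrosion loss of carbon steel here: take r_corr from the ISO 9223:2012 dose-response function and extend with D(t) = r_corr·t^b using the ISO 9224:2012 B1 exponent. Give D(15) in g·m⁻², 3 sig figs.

D(15) = 2.62e+03 g·m⁻²

carbon steel: temperature factor f = -0.054·(11.1) = -0.5994
  Pd branch = 1.77·Pd^0.52·e^(0.02·RH+f) = 31.32 μm/a
  Cl⁻ term: 0.102·349.0^0.62·exp(0.033·52+0.04·21.1) = 49.77
  sum: 31.32 + 49.77 → r_corr = 81.09 μm/a
ISO 9224: D(t) = r_corr · t^b with b = 0.523 (carbon steel, B1)
  D(15) = 81.09 × 15^0.523 = 81.09 × 4.122 = 334.2 μm
  Mass loss = 334.2 μm × 7.85 g/cm³ = 2624 g·m⁻²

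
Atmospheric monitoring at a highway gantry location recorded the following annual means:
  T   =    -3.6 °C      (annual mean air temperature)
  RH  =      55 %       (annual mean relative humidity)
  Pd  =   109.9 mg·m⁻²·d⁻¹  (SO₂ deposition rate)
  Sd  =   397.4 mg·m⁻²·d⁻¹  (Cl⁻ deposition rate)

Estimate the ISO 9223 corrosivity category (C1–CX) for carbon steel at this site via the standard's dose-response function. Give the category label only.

carbon steel: temperature factor f = +0.150·(-13.6) = -2.0400
  SO₂ term: 1.77·109.9^0.52·exp(0.02·55-2.0400) = 7.963
  Sd branch = 0.102·Sd^0.62·e^(0.033·RH+0.04·T) = 22.17 μm/a
  r_corr = 7.963 + 22.17 = 30.14 μm/a
Category bounds: 25…50 μm/a bracket r_corr ⇒ C3

C3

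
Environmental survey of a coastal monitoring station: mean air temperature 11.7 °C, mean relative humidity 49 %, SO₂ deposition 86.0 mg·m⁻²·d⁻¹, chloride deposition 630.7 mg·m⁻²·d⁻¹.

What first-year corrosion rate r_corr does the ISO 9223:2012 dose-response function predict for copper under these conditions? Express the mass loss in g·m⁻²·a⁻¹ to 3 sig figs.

r_corr = 7.80 g·m⁻²·a⁻¹

copper: f(T) = -0.080·(T−10) [T>10 °C] = -0.1360
  sulphur-dioxide contribution → 0.2653 μm/a
  chloride contribution → 0.605 μm/a
  total first-year rate 0.8703 μm/a
Convert to mass loss: 0.8703 μm/a × 8.96 g/cm³ = 7.798 g·m⁻²·a⁻¹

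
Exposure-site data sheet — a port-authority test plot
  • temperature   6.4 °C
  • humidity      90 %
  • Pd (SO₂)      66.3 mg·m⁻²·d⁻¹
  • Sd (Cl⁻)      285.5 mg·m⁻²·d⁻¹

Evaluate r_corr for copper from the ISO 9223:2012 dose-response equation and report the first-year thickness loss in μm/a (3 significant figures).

r_corr = 3.68 μm/a

copper: T≤10 °C ⇒ hinge +0.126·(6.4−10) = -0.4536
  Pd branch = 0.0053·Pd^0.26·e^(0.059·RH+f) = 2.028 μm/a
  Sd branch = 0.01025·Sd^0.27·e^(0.036·RH+0.049·T) = 1.648 μm/a
  r_corr = 2.028 + 1.648 = 3.676 μm/a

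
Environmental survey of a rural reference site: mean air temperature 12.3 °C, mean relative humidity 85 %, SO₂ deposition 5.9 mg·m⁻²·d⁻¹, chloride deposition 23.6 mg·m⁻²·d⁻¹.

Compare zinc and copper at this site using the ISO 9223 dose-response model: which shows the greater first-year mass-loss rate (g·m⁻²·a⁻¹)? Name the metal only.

zinc: f(T) = -0.071·(T−10) [T>10 °C] = -0.1633
  Pd branch = 0.0129·Pd^0.44·e^(0.046·RH+f) = 1.194 μm/a
  Sd branch = 0.0175·Sd^0.57·e^(0.008·RH+0.085·T) = 0.5956 μm/a
  r_corr = 1.194 + 0.5956 = 1.789 μm/a
  mass loss = 1.789 μm/a × 7.14 g/cm³ = 12.78 g·m⁻²·a⁻¹
copper: T>10 °C ⇒ hinge -0.080·(12.3−10) = -0.1840
  SO₂ term: 0.0053·5.9^0.26·exp(0.059·85-0.1840) = 1.054
  Cl⁻ term: 0.01025·23.6^0.27·exp(0.036·85+0.049·12.3) = 0.9378
  r_corr = 1.054 + 0.9378 = 1.992 μm/a
  mass loss = 1.992 μm/a × 8.96 g/cm³ = 17.84 g·m⁻²·a⁻¹
Ordering by g·m⁻²·a⁻¹: copper (17.8) > zinc (12.8)

copper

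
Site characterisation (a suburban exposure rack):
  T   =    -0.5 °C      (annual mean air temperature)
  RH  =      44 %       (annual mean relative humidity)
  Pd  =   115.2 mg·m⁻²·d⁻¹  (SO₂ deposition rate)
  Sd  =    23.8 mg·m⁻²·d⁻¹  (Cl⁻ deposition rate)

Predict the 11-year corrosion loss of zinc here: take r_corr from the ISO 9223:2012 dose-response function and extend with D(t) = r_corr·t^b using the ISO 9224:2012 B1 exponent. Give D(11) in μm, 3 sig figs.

zinc: f(T) = +0.038·(T−10) [T≤10 °C] = -0.3990
  SO₂ term: 0.0129·115.2^0.44·exp(0.046·44-0.3990) = 0.5289
  Cl⁻ term: 0.0175·23.8^0.57·exp(0.008·44+0.085·-0.5) = 0.1452
  r_corr = 0.5289 + 0.1452 = 0.6741 μm/a
ISO 9224: D(t) = r_corr · t^b with b = 0.813 (zinc, B1)
  D(11) = 0.6741 × 11^0.813 = 0.6741 × 7.025 = 4.736 μm

D(11) = 4.74 μm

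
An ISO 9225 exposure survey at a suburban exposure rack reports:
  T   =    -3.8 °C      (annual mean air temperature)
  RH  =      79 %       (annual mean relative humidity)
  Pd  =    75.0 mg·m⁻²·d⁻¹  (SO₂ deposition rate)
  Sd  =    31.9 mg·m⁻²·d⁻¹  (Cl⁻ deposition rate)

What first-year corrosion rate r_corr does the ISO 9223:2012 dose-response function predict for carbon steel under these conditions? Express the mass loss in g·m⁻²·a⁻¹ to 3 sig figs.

r_corr = 160 g·m⁻²·a⁻¹

carbon steel: f(T) = +0.150·(T−10) [T≤10 °C] = -2.0700
  sulphur-dioxide contribution → 10.24 μm/a
  chloride contribution → 10.17 μm/a
  total first-year rate 20.4 μm/a
Convert to mass loss: 20.4 μm/a × 7.85 g/cm³ = 160.2 g·m⁻²·a⁻¹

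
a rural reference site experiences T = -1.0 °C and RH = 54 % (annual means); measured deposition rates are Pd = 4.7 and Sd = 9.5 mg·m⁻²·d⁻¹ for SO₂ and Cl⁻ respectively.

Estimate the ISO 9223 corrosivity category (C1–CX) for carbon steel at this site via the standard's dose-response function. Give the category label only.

carbon steel: T≤10 °C ⇒ hinge +0.150·(-1.0−10) = -1.6500
  Pd branch = 1.77·Pd^0.52·e^(0.02·RH+f) = 2.238 μm/a
  Sd branch = 0.102·Sd^0.62·e^(0.033·RH+0.04·T) = 2.351 μm/a
  sum: 2.238 + 2.351 → r_corr = 4.59 μm/a
4.59 μm/a falls in (1.3, 25] for carbon steel → category C2

C2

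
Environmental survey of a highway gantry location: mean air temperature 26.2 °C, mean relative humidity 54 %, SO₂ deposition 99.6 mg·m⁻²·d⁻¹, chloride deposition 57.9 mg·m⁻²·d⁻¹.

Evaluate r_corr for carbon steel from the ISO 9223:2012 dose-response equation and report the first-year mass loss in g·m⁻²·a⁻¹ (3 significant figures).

r_corr = 355 g·m⁻²·a⁻¹

carbon steel: temperature factor f = -0.054·(16.2) = -0.8748
  SO₂ term: 1.77·99.6^0.52·exp(0.02·54-0.8748) = 23.78
  Sd branch = 0.102·Sd^0.62·e^(0.033·RH+0.04·T) = 21.4 μm/a
  sum: 23.78 + 21.4 → r_corr = 45.18 μm/a
Convert to mass loss: 45.18 μm/a × 7.85 g/cm³ = 354.7 g·m⁻²·a⁻¹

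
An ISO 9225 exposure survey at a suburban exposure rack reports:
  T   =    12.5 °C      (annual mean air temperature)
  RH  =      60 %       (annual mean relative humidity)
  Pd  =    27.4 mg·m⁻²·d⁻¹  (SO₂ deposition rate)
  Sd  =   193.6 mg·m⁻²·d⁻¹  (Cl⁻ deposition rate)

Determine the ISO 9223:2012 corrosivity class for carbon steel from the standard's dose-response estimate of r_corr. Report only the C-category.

C4

carbon steel: f(T) = -0.054·(T−10) [T>10 °C] = -0.1350
  Pd branch = 1.77·Pd^0.52·e^(0.02·RH+f) = 28.72 μm/a
  Sd branch = 0.102·Sd^0.62·e^(0.033·RH+0.04·T) = 31.88 μm/a
  r_corr = 28.72 + 31.88 = 60.6 μm/a
Category bounds: 50…80 μm/a bracket r_corr ⇒ C4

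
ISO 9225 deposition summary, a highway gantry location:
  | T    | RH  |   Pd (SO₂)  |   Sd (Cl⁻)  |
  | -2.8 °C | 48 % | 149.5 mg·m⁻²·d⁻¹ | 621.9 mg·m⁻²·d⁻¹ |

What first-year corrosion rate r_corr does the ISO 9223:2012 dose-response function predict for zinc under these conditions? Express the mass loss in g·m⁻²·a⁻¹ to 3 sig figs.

r_corr = 10.3 g·m⁻²·a⁻¹

zinc: temperature factor f = +0.038·(-12.8) = -0.4864
  Pd branch = 0.0129·Pd^0.44·e^(0.046·RH+f) = 0.6533 μm/a
  Sd branch = 0.0175·Sd^0.57·e^(0.008·RH+0.085·T) = 0.7923 μm/a
  sum: 0.6533 + 0.7923 → r_corr = 1.446 μm/a
Convert to mass loss: 1.446 μm/a × 7.14 g/cm³ = 10.32 g·m⁻²·a⁻¹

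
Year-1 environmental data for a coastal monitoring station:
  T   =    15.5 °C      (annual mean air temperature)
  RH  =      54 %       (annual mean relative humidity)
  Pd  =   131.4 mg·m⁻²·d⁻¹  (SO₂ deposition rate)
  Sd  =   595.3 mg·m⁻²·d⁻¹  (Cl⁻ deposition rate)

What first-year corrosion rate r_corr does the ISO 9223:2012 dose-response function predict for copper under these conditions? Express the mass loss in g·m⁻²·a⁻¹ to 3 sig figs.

copper: temperature factor f = -0.080·(5.5) = -0.4400
  Pd branch = 0.0053·Pd^0.26·e^(0.059·RH+f) = 0.2936 μm/a
  Cl⁻ term: 0.01025·595.3^0.27·exp(0.036·54+0.049·15.5) = 0.859
  sum: 0.2936 + 0.859 → r_corr = 1.153 μm/a
Convert to mass loss: 1.153 μm/a × 8.96 g/cm³ = 10.33 g·m⁻²·a⁻¹

r_corr = 10.3 g·m⁻²·a⁻¹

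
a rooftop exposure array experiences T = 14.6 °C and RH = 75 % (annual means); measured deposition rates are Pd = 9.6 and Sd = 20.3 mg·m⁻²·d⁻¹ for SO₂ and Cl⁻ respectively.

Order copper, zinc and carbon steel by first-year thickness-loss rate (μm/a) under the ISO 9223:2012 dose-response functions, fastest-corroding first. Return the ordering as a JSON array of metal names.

["carbon steel", "zinc", "copper"]

copper: temperature factor f = -0.080·(4.6) = -0.3680
  Pd branch = 0.0053·Pd^0.26·e^(0.059·RH+f) = 0.5516 μm/a
  Sd branch = 0.01025·Sd^0.27·e^(0.036·RH+0.049·T) = 0.7031 μm/a
  r_corr = 0.5516 + 0.7031 = 1.255 μm/a
zinc: T>10 °C ⇒ hinge -0.071·(14.6−10) = -0.3266
  Pd branch = 0.0129·Pd^0.44·e^(0.046·RH+f) = 0.793 μm/a
  Sd branch = 0.0175·Sd^0.57·e^(0.008·RH+0.085·T) = 0.6135 μm/a
  sum: 0.793 + 0.6135 → r_corr = 1.407 μm/a
carbon steel: f(T) = -0.054·(T−10) [T>10 °C] = -0.2484
  Pd branch = 1.77·Pd^0.52·e^(0.02·RH+f) = 20.06 μm/a
  Sd branch = 0.102·Sd^0.62·e^(0.033·RH+0.04·T) = 14.05 μm/a
  r_corr = 20.06 + 14.05 = 34.11 μm/a
Ordering by μm/a: carbon steel (34.1) > zinc (1.41) > copper (1.25)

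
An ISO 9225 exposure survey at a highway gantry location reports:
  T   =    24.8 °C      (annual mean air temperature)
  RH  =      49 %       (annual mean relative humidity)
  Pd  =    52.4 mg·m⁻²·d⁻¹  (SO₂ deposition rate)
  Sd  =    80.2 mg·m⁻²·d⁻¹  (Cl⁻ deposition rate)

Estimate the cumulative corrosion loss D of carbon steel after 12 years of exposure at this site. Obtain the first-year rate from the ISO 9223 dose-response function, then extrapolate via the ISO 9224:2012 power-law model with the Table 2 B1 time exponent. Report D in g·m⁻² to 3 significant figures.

carbon steel: T>10 °C ⇒ hinge -0.054·(24.8−10) = -0.7992
  Pd branch = 1.77·Pd^0.52·e^(0.02·RH+f) = 16.62 μm/a
  Sd branch = 0.102·Sd^0.62·e^(0.033·RH+0.04·T) = 21 μm/a
  r_corr = 16.62 + 21 = 37.62 μm/a
ISO 9224: D(t) = r_corr · t^b with b = 0.523 (carbon steel, B1)
  D(12) = 37.62 × 12^0.523 = 37.62 × 3.668 = 138 μm
  Mass loss = 138 μm × 7.85 g/cm³ = 1083 g·m⁻²

D(12) = 1.08e+03 g·m⁻²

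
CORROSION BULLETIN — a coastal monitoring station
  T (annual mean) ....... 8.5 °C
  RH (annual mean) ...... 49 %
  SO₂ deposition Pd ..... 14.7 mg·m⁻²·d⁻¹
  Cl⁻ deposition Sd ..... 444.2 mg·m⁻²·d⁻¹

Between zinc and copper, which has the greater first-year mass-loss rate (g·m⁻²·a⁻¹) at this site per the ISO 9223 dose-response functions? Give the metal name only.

zinc: f(T) = +0.038·(T−10) [T≤10 °C] = -0.0570
  SO₂ term: 0.0129·14.7^0.44·exp(0.046·49-0.0570) = 0.3788
  Cl⁻ term: 0.0175·444.2^0.57·exp(0.008·49+0.085·8.5) = 1.723
  sum: 0.3788 + 1.723 → r_corr = 2.101 μm/a
  mass loss = 2.101 μm/a × 7.14 g/cm³ = 15 g·m⁻²·a⁻¹
copper: T≤10 °C ⇒ hinge +0.126·(8.5−10) = -0.1890
  Pd branch = 0.0053·Pd^0.26·e^(0.059·RH+f) = 0.1589 μm/a
  Sd branch = 0.01025·Sd^0.27·e^(0.036·RH+0.049·T) = 0.4705 μm/a
  r_corr = 0.1589 + 0.4705 = 0.6294 μm/a
  mass loss = 0.6294 μm/a × 8.96 g/cm³ = 5.64 g·m⁻²·a⁻¹
Ordering by g·m⁻²·a⁻¹: zinc (15) > copper (5.64)

zinc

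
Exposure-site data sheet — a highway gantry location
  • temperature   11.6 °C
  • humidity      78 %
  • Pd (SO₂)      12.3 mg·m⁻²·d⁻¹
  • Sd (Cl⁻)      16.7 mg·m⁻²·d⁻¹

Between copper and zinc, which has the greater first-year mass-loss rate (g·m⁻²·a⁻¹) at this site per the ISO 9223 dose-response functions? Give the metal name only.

copper: temperature factor f = -0.080·(1.6) = -0.1280
  sulphur-dioxide contribution → 0.8927 μm/a
  chloride contribution → 0.6415 μm/a
  ⇒ r_corr(copper) = 1.534 μm/a
  mass loss = 1.534 μm/a × 8.96 g/cm³ = 13.75 g·m⁻²·a⁻¹
zinc: f(T) = -0.071·(T−10) [T>10 °C] = -0.1136
  sulphur-dioxide contribution → 1.256 μm/a
  chloride contribution → 0.4357 μm/a
  ⇒ r_corr(zinc) = 1.692 μm/a
  mass loss = 1.692 μm/a × 7.14 g/cm³ = 12.08 g·m⁻²·a⁻¹
Ordering by g·m⁻²·a⁻¹: copper (13.7) > zinc (12.1)

copper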